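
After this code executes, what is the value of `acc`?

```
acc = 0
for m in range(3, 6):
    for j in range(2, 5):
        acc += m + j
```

m=3,j=2: acc = 0+5 = 5
m=3,j=3: acc = 5+6 = 11
m=3,j=4: acc = 11+7 = 18
m=4,j=2: acc = 18+6 = 24
m=4,j=3: acc = 24+7 = 31
m=4,j=4: acc = 31+8 = 39
m=5,j=2: acc = 39+7 = 46
m=5,j=3: acc = 46+8 = 54
m=5,j=4: acc = 54+9 = 63

63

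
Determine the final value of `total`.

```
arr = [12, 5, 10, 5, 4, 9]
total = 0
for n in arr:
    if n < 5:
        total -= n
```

n=12: not <5
n=5: not <5
n=10: not <5
n=5: not <5
n=4: <5, total = 0-4 = -4
n=9: not <5

-4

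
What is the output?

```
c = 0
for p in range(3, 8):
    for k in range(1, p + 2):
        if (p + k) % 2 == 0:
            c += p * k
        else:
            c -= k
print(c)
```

202

p=3,k=1: even sum, c = 0+3 = 3
p=3,k=2: odd sum, c = 3-2 = 1
p=3,k=3: even sum, c = 1+9 = 10
p=3,k=4: odd sum, c = 10-4 = 6
p=4,k=1: odd sum, c = 6-1 = 5
p=4,k=2: even sum, c = 5+8 = 13
p=4,k=3: odd sum, c = 13-3 = 10
p=4,k=4: even sum, c = 10+16 = 26
p=4,k=5: odd sum, c = 26-5 = 21
p=5,k=1: even sum, c = 21+5 = 26
p=5,k=2: odd sum, c = 26-2 = 24
p=5,k=3: even sum, c = 24+15 = 39
p=5,k=4: odd sum, c = 39-4 = 35
p=5,k=5: even sum, c = 35+25 = 60
p=5,k=6: odd sum, c = 60-6 = 54
p=6,k=1: odd sum, c = 54-1 = 53
p=6,k=2: even sum, c = 53+12 = 65
p=6,k=3: odd sum, c = 65-3 = 62
p=6,k=4: even sum, c = 62+24 = 86
p=6,k=5: odd sum, c = 86-5 = 81
p=6,k=6: even sum, c = 81+36 = 117
p=6,k=7: odd sum, c = 117-7 = 110
p=7,k=1: even sum, c = 110+7 = 117
p=7,k=2: odd sum, c = 117-2 = 115
p=7,k=3: even sum, c = 115+21 = 136
p=7,k=4: odd sum, c = 136-4 = 132
p=7,k=5: even sum, c = 132+35 = 167
p=7,k=6: odd sum, c = 167-6 = 161
p=7,k=7: even sum, c = 161+49 = 210
p=7,k=8: odd sum, c = 210-8 = 202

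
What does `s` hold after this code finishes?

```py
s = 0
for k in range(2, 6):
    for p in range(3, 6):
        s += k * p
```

168

k=2,p=3: s = 0+6 = 6
k=2,p=4: s = 6+8 = 14
k=2,p=5: s = 14+10 = 24
k=3,p=3: s = 24+9 = 33
k=3,p=4: s = 33+12 = 45
k=3,p=5: s = 45+15 = 60
k=4,p=3: s = 60+12 = 72
k=4,p=4: s = 72+16 = 88
k=4,p=5: s = 88+20 = 108
k=5,p=3: s = 108+15 = 123
k=5,p=4: s = 123+20 = 143
k=5,p=5: s = 143+25 = 168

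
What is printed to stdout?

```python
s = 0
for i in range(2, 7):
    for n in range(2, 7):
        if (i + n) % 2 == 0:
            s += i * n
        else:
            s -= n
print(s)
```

160

i=2,n=2: even sum, s = 0+4 = 4
i=2,n=3: odd sum, s = 4-3 = 1
i=2,n=4: even sum, s = 1+8 = 9
i=2,n=5: odd sum, s = 9-5 = 4
i=2,n=6: even sum, s = 4+12 = 16
i=3,n=2: odd sum, s = 16-2 = 14
i=3,n=3: even sum, s = 14+9 = 23
i=3,n=4: odd sum, s = 23-4 = 19
i=3,n=5: even sum, s = 19+15 = 34
i=3,n=6: odd sum, s = 34-6 = 28
i=4,n=2: even sum, s = 28+8 = 36
i=4,n=3: odd sum, s = 36-3 = 33
i=4,n=4: even sum, s = 33+16 = 49
i=4,n=5: odd sum, s = 49-5 = 44
i=4,n=6: even sum, s = 44+24 = 68
i=5,n=2: odd sum, s = 68-2 = 66
i=5,n=3: even sum, s = 66+15 = 81
i=5,n=4: odd sum, s = 81-4 = 77
i=5,n=5: even sum, s = 77+25 = 102
i=5,n=6: odd sum, s = 102-6 = 96
i=6,n=2: even sum, s = 96+12 = 108
i=6,n=3: odd sum, s = 108-3 = 105
i=6,n=4: even sum, s = 105+24 = 129
i=6,n=5: odd sum, s = 129-5 = 124
i=6,n=6: even sum, s = 124+36 = 160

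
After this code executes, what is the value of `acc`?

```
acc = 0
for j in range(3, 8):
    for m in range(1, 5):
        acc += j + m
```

j=3,m=1: acc = 0+4 = 4
j=3,m=2: acc = 4+5 = 9
j=3,m=3: acc = 9+6 = 15
j=3,m=4: acc = 15+7 = 22
j=4,m=1: acc = 22+5 = 27
j=4,m=2: acc = 27+6 = 33
j=4,m=3: acc = 33+7 = 40
j=4,m=4: acc = 40+8 = 48
j=5,m=1: acc = 48+6 = 54
j=5,m=2: acc = 54+7 = 61
j=5,m=3: acc = 61+8 = 69
j=5,m=4: acc = 69+9 = 78
j=6,m=1: acc = 78+7 = 85
j=6,m=2: acc = 85+8 = 93
j=6,m=3: acc = 93+9 = 102
j=6,m=4: acc = 102+10 = 112
j=7,m=1: acc = 112+8 = 120
j=7,m=2: acc = 120+9 = 129
j=7,m=3: acc = 129+10 = 139
j=7,m=4: acc = 139+11 = 150

150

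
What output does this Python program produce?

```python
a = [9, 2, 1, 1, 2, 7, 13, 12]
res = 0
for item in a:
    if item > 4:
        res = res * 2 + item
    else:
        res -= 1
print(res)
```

106

item=9: >4, res = 0*2+9 = 9
item=2: not >4, res = 9-1 = 8
item=1: not >4, res = 8-1 = 7
item=1: not >4, res = 7-1 = 6
item=2: not >4, res = 6-1 = 5
item=7: >4, res = 5*2+7 = 17
item=13: >4, res = 17*2+13 = 47
item=12: >4, res = 47*2+12 = 106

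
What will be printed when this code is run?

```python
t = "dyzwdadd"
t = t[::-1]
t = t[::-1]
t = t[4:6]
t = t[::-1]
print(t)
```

reverse → 'ddadwzyd'
reverse → 'dyzwdadd'
slice [4:6] → 'da'
reverse → 'ad'

ad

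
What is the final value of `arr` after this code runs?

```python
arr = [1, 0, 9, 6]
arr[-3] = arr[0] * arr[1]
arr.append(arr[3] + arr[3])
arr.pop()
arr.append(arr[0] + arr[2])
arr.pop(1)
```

arr[-3] = arr[0]*arr[1] = 1*0 = 0 → [1, 0, 9, 6]
append arr[3]+arr[3] = 6+6 = 12 → [1, 0, 9, 6, 12]
pop() removes 12 → [1, 0, 9, 6]
append arr[0]+arr[2] = 1+9 = 10 → [1, 0, 9, 6, 10]
pop(1) removes 0 → [1, 9, 6, 10]

[1, 9, 6, 10]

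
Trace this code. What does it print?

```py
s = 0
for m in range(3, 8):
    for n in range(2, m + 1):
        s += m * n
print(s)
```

430

m=3,n=2: s = 0+6 = 6
m=3,n=3: s = 6+9 = 15
m=4,n=2: s = 15+8 = 23
m=4,n=3: s = 23+12 = 35
m=4,n=4: s = 35+16 = 51
m=5,n=2: s = 51+10 = 61
m=5,n=3: s = 61+15 = 76
m=5,n=4: s = 76+20 = 96
m=5,n=5: s = 96+25 = 121
m=6,n=2: s = 121+12 = 133
m=6,n=3: s = 133+18 = 151
m=6,n=4: s = 151+24 = 175
m=6,n=5: s = 175+30 = 205
m=6,n=6: s = 205+36 = 241
m=7,n=2: s = 241+14 = 255
m=7,n=3: s = 255+21 = 276
m=7,n=4: s = 276+28 = 304
m=7,n=5: s = 304+35 = 339
m=7,n=6: s = 339+42 = 381
m=7,n=7: s = 381+49 = 430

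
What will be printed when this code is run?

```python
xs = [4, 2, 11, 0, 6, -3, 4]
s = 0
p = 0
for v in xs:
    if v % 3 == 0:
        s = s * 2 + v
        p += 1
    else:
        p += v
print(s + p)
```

33

v=4: not %3==0; p=4
v=2: not %3==0; p=6
v=11: not %3==0; p=17
v=0: %3==0, s = 0*2+0 = 0; p=18
v=6: %3==0, s = 0*2+6 = 6; p=19
v=-3: %3==0, s = 6*2+(-3) = 9; p=20
v=4: not %3==0; p=24
s+p = 9+24 = 33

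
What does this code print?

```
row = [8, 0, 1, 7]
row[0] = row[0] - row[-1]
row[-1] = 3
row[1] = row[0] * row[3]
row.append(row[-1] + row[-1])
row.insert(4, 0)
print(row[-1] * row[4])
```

row[0] = row[0]-row[-1] = 8-7 = 1 → [1, 0, 1, 7]
row[-1] = 3 → [1, 0, 1, 3]
row[1] = row[0]*row[3] = 1*3 = 3 → [1, 3, 1, 3]
append row[-1]+row[-1] = 3+3 = 6 → [1, 3, 1, 3, 6]
insert 0 at 4 → [1, 3, 1, 3, 0, 6]
row[-1]*row[4] = 6*0 = 0

0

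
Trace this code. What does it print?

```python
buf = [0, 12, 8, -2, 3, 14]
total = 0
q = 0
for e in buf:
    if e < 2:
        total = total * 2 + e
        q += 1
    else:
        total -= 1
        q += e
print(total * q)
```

e=0: <2, total = 0*2+0 = 0; q=1
e=12: not <2, total = 0-1 = -1; q=13
e=8: not <2, total = (-1)-1 = -2; q=21
e=-2: <2, total = (-2)*2+(-2) = -6; q=22
e=3: not <2, total = (-6)-1 = -7; q=25
e=14: not <2, total = (-7)-1 = -8; q=39
total*q = (-8)*39 = -312

-312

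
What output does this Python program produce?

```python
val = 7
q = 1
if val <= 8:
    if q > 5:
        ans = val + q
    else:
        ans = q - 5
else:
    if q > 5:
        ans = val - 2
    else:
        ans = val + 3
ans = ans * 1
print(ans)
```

val=7, q=1
val <= 8 is True; q > 5 is False
→ ans = q - 5 = -4
ans = (-4)*1 = -4

-4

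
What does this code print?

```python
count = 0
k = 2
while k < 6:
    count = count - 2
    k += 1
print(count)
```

k=2: count = 0-2 = -2
k=3: count = (-2)-2 = -4
k=4: count = (-4)-2 = -6
k=5: count = (-6)-2 = -8

-8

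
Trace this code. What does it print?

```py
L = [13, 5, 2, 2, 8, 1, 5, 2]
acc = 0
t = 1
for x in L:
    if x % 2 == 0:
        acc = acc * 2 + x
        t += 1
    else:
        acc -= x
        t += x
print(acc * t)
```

-7482

x=13: not even, acc = 0-13 = -13; t=14
x=5: not even, acc = (-13)-5 = -18; t=19
x=2: even, acc = (-18)*2+2 = -34; t=20
x=2: even, acc = (-34)*2+2 = -66; t=21
x=8: even, acc = (-66)*2+8 = -124; t=22
x=1: not even, acc = (-124)-1 = -125; t=23
x=5: not even, acc = (-125)-5 = -130; t=28
x=2: even, acc = (-130)*2+2 = -258; t=29
acc*t = (-258)*29 = -7482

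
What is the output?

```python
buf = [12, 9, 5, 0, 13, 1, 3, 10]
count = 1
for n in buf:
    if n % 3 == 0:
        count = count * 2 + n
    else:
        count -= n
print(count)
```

n=12: %3==0, count = 1*2+12 = 14
n=9: %3==0, count = 14*2+9 = 37
n=5: not %3==0, count = 37-5 = 32
n=0: %3==0, count = 32*2+0 = 64
n=13: not %3==0, count = 64-13 = 51
n=1: not %3==0, count = 51-1 = 50
n=3: %3==0, count = 50*2+3 = 103
n=10: not %3==0, count = 103-10 = 93

93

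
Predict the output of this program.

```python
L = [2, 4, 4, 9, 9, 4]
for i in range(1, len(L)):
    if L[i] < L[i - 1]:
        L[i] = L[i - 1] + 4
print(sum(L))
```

i=1: 4>=2, unchanged → [2, 4, 4, 9, 9, 4]
i=2: 4>=4, unchanged → [2, 4, 4, 9, 9, 4]
i=3: 9>=4, unchanged → [2, 4, 4, 9, 9, 4]
i=4: 9>=9, unchanged → [2, 4, 4, 9, 9, 4]
i=5: 4<9, L[5] = 9+4 = 13 → [2, 4, 4, 9, 9, 13]
sum = 41

41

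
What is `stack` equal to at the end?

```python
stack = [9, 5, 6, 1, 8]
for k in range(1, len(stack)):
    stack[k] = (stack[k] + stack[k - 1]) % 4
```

[9, 2, 0, 1, 1]

k=1: stack[1] = (5+9)%4 = 2 → [9, 2, 6, 1, 8]
k=2: stack[2] = (6+2)%4 = 0 → [9, 2, 0, 1, 8]
k=3: stack[3] = (1+0)%4 = 1 → [9, 2, 0, 1, 8]
k=4: stack[4] = (8+1)%4 = 1 → [9, 2, 0, 1, 1]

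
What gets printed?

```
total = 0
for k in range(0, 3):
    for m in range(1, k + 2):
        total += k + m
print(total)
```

k=0,m=1: total = 0+1 = 1
k=1,m=1: total = 1+2 = 3
k=1,m=2: total = 3+3 = 6
k=2,m=1: total = 6+3 = 9
k=2,m=2: total = 9+4 = 13
k=2,m=3: total = 13+5 = 18

18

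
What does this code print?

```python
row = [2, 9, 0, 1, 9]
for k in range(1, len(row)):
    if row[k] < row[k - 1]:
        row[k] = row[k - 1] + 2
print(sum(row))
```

50

k=1: 9>=2, unchanged → [2, 9, 0, 1, 9]
k=2: 0<9, row[2] = 9+2 = 11 → [2, 9, 11, 1, 9]
k=3: 1<11, row[3] = 11+2 = 13 → [2, 9, 11, 13, 9]
k=4: 9<13, row[4] = 13+2 = 15 → [2, 9, 11, 13, 15]
sum = 50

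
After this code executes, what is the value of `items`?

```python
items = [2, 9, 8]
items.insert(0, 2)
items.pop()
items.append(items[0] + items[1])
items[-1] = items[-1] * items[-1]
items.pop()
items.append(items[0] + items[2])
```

[2, 2, 9, 11]

insert 2 at 0 → [2, 2, 9, 8]
pop() removes 8 → [2, 2, 9]
append items[0]+items[1] = 2+2 = 4 → [2, 2, 9, 4]
items[-1] = items[-1]*items[-1] = 4*4 = 16 → [2, 2, 9, 16]
pop() removes 16 → [2, 2, 9]
append items[0]+items[2] = 2+9 = 11 → [2, 2, 9, 11]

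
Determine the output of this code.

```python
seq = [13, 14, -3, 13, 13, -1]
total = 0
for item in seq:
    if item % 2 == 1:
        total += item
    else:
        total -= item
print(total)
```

21

item=13: odd, total = 0+13 = 13
item=14: not odd, total = 13-14 = -1
item=-3: odd, total = (-1)+(-3) = -4
item=13: odd, total = (-4)+13 = 9
item=13: odd, total = 9+13 = 22
item=-1: odd, total = 22+(-1) = 21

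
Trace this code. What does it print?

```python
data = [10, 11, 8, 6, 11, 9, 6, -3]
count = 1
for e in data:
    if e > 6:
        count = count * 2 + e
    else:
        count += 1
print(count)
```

349

e=10: >6, count = 1*2+10 = 12
e=11: >6, count = 12*2+11 = 35
e=8: >6, count = 35*2+8 = 78
e=6: not >6, count = 78+1 = 79
e=11: >6, count = 79*2+11 = 169
e=9: >6, count = 169*2+9 = 347
e=6: not >6, count = 347+1 = 348
e=-3: not >6, count = 348+1 = 349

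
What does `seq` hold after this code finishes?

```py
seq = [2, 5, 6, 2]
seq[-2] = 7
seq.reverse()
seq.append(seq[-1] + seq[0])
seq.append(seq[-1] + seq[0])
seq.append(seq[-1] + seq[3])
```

[2, 7, 5, 2, 4, 6, 8]

seq[-2] = 7 → [2, 5, 7, 2]
reverse → [2, 7, 5, 2]
append seq[-1]+seq[0] = 2+2 = 4 → [2, 7, 5, 2, 4]
append seq[-1]+seq[0] = 4+2 = 6 → [2, 7, 5, 2, 4, 6]
append seq[-1]+seq[3] = 6+2 = 8 → [2, 7, 5, 2, 4, 6, 8]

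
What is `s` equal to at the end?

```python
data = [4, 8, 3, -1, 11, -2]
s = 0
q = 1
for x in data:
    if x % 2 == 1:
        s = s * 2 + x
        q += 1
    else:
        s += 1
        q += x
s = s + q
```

52

x=4: not odd, s = 0+1 = 1; q=5
x=8: not odd, s = 1+1 = 2; q=13
x=3: odd, s = 2*2+3 = 7; q=14
x=-1: odd, s = 7*2+(-1) = 13; q=15
x=11: odd, s = 13*2+11 = 37; q=16
x=-2: not odd, s = 37+1 = 38; q=14
s+q = 38+14 = 52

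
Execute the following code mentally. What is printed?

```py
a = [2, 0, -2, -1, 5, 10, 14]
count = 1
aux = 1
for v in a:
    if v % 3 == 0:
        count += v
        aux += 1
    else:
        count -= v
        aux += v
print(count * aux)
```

-810

v=2: not %3==0, count = 1-2 = -1; aux=3
v=0: %3==0, count = (-1)+0 = -1; aux=4
v=-2: not %3==0, count = (-1)-(-2) = 1; aux=2
v=-1: not %3==0, count = 1-(-1) = 2; aux=1
v=5: not %3==0, count = 2-5 = -3; aux=6
v=10: not %3==0, count = (-3)-10 = -13; aux=16
v=14: not %3==0, count = (-13)-14 = -27; aux=30
count*aux = (-27)*30 = -810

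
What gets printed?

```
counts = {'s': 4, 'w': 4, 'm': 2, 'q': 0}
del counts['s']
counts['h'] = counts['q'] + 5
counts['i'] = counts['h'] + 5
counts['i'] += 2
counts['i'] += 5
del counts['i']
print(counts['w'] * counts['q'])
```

del 's' → {'w': 4, 'm': 2, 'q': 0}
counts['h'] = counts['q']+5 = 5 → {'w': 4, 'm': 2, 'q': 0, 'h': 5}
counts['i'] = counts['h']+5 = 10 → {'w': 4, 'm': 2, 'q': 0, 'h': 5, 'i': 10}
counts['i'] = 10+2 = 12 → {'w': 4, 'm': 2, 'q': 0, 'h': 5, 'i': 12}
counts['i'] = 12+5 = 17 → {'w': 4, 'm': 2, 'q': 0, 'h': 5, 'i': 17}
del 'i' → {'w': 4, 'm': 2, 'q': 0, 'h': 5}
counts['w']*counts['q'] = 4*0 = 0

0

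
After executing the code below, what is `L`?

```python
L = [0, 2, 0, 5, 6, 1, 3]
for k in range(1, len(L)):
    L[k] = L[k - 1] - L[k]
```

k=1: L[1] = 0-2 = -2 → [0, -2, 0, 5, 6, 1, 3]
k=2: L[2] = (-2)-0 = -2 → [0, -2, -2, 5, 6, 1, 3]
k=3: L[3] = (-2)-5 = -7 → [0, -2, -2, -7, 6, 1, 3]
k=4: L[4] = (-7)-6 = -13 → [0, -2, -2, -7, -13, 1, 3]
k=5: L[5] = (-13)-1 = -14 → [0, -2, -2, -7, -13, -14, 3]
k=6: L[6] = (-14)-3 = -17 → [0, -2, -2, -7, -13, -14, -17]

[0, -2, -2, -7, -13, -14, -17]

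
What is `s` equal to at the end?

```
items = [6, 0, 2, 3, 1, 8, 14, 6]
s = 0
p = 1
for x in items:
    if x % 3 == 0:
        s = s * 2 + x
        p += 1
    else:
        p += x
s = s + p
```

90

x=6: %3==0, s = 0*2+6 = 6; p=2
x=0: %3==0, s = 6*2+0 = 12; p=3
x=2: not %3==0; p=5
x=3: %3==0, s = 12*2+3 = 27; p=6
x=1: not %3==0; p=7
x=8: not %3==0; p=15
x=14: not %3==0; p=29
x=6: %3==0, s = 27*2+6 = 60; p=30
s+p = 60+30 = 90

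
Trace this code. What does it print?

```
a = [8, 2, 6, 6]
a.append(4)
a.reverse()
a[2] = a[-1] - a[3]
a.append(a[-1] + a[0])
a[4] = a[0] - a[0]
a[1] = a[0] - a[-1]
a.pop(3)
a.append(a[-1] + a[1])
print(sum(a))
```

append 4 → [8, 2, 6, 6, 4]
reverse → [4, 6, 6, 2, 8]
a[2] = a[-1]-a[3] = 8-2 = 6 → [4, 6, 6, 2, 8]
append a[-1]+a[0] = 8+4 = 12 → [4, 6, 6, 2, 8, 12]
a[4] = a[0]-a[0] = 4-4 = 0 → [4, 6, 6, 2, 0, 12]
a[1] = a[0]-a[-1] = 4-12 = -8 → [4, -8, 6, 2, 0, 12]
pop(3) removes 2 → [4, -8, 6, 0, 12]
append a[-1]+a[1] = 12+(-8) = 4 → [4, -8, 6, 0, 12, 4]
sum = 18

18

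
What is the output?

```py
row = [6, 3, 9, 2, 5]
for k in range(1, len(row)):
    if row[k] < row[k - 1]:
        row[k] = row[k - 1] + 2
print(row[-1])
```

13

k=1: 3<6, row[1] = 6+2 = 8 → [6, 8, 9, 2, 5]
k=2: 9>=8, unchanged → [6, 8, 9, 2, 5]
k=3: 2<9, row[3] = 9+2 = 11 → [6, 8, 9, 11, 5]
k=4: 5<11, row[4] = 11+2 = 13 → [6, 8, 9, 11, 13]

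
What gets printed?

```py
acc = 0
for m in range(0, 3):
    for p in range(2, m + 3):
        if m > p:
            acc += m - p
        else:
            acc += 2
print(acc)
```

m=0,p=2: not 0>2, acc = 0+2 = 2
m=1,p=2: not 1>2, acc = 2+2 = 4
m=1,p=3: not 1>3, acc = 4+2 = 6
m=2,p=2: not 2>2, acc = 6+2 = 8
m=2,p=3: not 2>3, acc = 8+2 = 10
m=2,p=4: not 2>4, acc = 10+2 = 12

12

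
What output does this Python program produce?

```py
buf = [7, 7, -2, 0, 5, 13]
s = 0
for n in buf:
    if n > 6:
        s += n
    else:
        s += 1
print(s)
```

n=7: >6, s = 0+7 = 7
n=7: >6, s = 7+7 = 14
n=-2: not >6, s = 14+1 = 15
n=0: not >6, s = 15+1 = 16
n=5: not >6, s = 16+1 = 17
n=13: >6, s = 17+13 = 30

30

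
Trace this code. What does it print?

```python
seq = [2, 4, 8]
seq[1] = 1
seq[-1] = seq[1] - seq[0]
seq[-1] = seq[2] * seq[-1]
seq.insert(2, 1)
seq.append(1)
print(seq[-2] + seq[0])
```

3

seq[1] = 1 → [2, 1, 8]
seq[-1] = seq[1]-seq[0] = 1-2 = -1 → [2, 1, -1]
seq[-1] = seq[2]*seq[-1] = (-1)*(-1) = 1 → [2, 1, 1]
insert 1 at 2 → [2, 1, 1, 1]
append 1 → [2, 1, 1, 1, 1]
seq[-2]+seq[0] = 1+2 = 3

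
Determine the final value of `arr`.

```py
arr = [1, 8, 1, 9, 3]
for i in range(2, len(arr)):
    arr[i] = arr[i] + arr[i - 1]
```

i=2: arr[2] = 1+8 = 9 → [1, 8, 9, 9, 3]
i=3: arr[3] = 9+9 = 18 → [1, 8, 9, 18, 3]
i=4: arr[4] = 3+18 = 21 → [1, 8, 9, 18, 21]

[1, 8, 9, 18, 21]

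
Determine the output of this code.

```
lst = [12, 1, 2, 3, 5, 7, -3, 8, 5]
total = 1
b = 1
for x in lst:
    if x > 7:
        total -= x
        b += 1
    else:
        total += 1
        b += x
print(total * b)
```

x=12: >7, total = 1-12 = -11; b=2
x=1: not >7, total = (-11)+1 = -10; b=3
x=2: not >7, total = (-10)+1 = -9; b=5
x=3: not >7, total = (-9)+1 = -8; b=8
x=5: not >7, total = (-8)+1 = -7; b=13
x=7: not >7, total = (-7)+1 = -6; b=20
x=-3: not >7, total = (-6)+1 = -5; b=17
x=8: >7, total = (-5)-8 = -13; b=18
x=5: not >7, total = (-13)+1 = -12; b=23
total*b = (-12)*23 = -276

-276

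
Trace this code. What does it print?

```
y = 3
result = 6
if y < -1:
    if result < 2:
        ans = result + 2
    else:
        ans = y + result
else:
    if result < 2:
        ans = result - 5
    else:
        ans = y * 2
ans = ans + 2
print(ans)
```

8

y=3, result=6
y < -1 is False; result < 2 is False
→ ans = y * 2 = 6
ans = 6+2 = 8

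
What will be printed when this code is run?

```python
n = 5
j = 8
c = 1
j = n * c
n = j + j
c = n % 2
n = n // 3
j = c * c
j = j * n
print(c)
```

j = 5*1 = 5
n = 5+5 = 10
c = 10%2 = 0
n = 10//3 = 3
j = 0*0 = 0
j = 0*3 = 0

0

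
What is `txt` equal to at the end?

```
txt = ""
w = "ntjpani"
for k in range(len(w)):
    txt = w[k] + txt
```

'inapjtn'

k=0: prepend 'n' → 'n'
k=1: prepend 't' → 'tn'
k=2: prepend 'j' → 'jtn'
k=3: prepend 'p' → 'pjtn'
k=4: prepend 'a' → 'apjtn'
k=5: prepend 'n' → 'napjtn'
k=6: prepend 'i' → 'inapjtn'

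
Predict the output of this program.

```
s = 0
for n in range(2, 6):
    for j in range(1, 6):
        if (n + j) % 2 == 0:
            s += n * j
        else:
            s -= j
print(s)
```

78

n=2,j=1: odd sum, s = 0-1 = -1
n=2,j=2: even sum, s = (-1)+4 = 3
n=2,j=3: odd sum, s = 3-3 = 0
n=2,j=4: even sum, s = 0+8 = 8
n=2,j=5: odd sum, s = 8-5 = 3
n=3,j=1: even sum, s = 3+3 = 6
n=3,j=2: odd sum, s = 6-2 = 4
n=3,j=3: even sum, s = 4+9 = 13
n=3,j=4: odd sum, s = 13-4 = 9
n=3,j=5: even sum, s = 9+15 = 24
n=4,j=1: odd sum, s = 24-1 = 23
n=4,j=2: even sum, s = 23+8 = 31
n=4,j=3: odd sum, s = 31-3 = 28
n=4,j=4: even sum, s = 28+16 = 44
n=4,j=5: odd sum, s = 44-5 = 39
n=5,j=1: even sum, s = 39+5 = 44
n=5,j=2: odd sum, s = 44-2 = 42
n=5,j=3: even sum, s = 42+15 = 57
n=5,j=4: odd sum, s = 57-4 = 53
n=5,j=5: even sum, s = 53+25 = 78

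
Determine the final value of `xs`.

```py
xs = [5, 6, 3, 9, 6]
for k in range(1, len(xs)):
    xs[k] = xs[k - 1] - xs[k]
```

k=1: xs[1] = 5-6 = -1 → [5, -1, 3, 9, 6]
k=2: xs[2] = (-1)-3 = -4 → [5, -1, -4, 9, 6]
k=3: xs[3] = (-4)-9 = -13 → [5, -1, -4, -13, 6]
k=4: xs[4] = (-13)-6 = -19 → [5, -1, -4, -13, -19]

[5, -1, -4, -13, -19]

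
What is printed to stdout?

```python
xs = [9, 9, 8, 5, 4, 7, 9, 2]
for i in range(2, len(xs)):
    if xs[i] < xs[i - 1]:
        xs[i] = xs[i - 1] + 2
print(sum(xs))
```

114

i=2: 8<9, xs[2] = 9+2 = 11 → [9, 9, 11, 5, 4, 7, 9, 2]
i=3: 5<11, xs[3] = 11+2 = 13 → [9, 9, 11, 13, 4, 7, 9, 2]
i=4: 4<13, xs[4] = 13+2 = 15 → [9, 9, 11, 13, 15, 7, 9, 2]
i=5: 7<15, xs[5] = 15+2 = 17 → [9, 9, 11, 13, 15, 17, 9, 2]
i=6: 9<17, xs[6] = 17+2 = 19 → [9, 9, 11, 13, 15, 17, 19, 2]
i=7: 2<19, xs[7] = 19+2 = 21 → [9, 9, 11, 13, 15, 17, 19, 21]
sum = 114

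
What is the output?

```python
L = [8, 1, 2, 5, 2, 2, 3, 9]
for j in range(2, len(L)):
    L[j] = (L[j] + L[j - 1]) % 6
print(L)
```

j=2: L[2] = (2+1)%6 = 3 → [8, 1, 3, 5, 2, 2, 3, 9]
j=3: L[3] = (5+3)%6 = 2 → [8, 1, 3, 2, 2, 2, 3, 9]
j=4: L[4] = (2+2)%6 = 4 → [8, 1, 3, 2, 4, 2, 3, 9]
j=5: L[5] = (2+4)%6 = 0 → [8, 1, 3, 2, 4, 0, 3, 9]
j=6: L[6] = (3+0)%6 = 3 → [8, 1, 3, 2, 4, 0, 3, 9]
j=7: L[7] = (9+3)%6 = 0 → [8, 1, 3, 2, 4, 0, 3, 0]

[8, 1, 3, 2, 4, 0, 3, 0]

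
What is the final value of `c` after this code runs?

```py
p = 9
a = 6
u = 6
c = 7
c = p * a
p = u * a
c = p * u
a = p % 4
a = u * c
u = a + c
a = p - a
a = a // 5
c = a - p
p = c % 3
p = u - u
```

-288

c = 9*6 = 54
p = 6*6 = 36
c = 36*6 = 216
a = 36%4 = 0
a = 6*216 = 1296
u = 1296+216 = 1512
a = 36-1296 = -1260
a = (-1260)//5 = -252
c = (-252)-36 = -288
p = (-288)%3 = 0
p = 1512-1512 = 0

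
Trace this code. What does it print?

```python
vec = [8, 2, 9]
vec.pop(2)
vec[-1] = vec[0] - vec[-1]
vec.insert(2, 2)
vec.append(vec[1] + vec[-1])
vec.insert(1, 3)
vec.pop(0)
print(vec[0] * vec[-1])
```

24

pop(2) removes 9 → [8, 2]
vec[-1] = vec[0]-vec[-1] = 8-2 = 6 → [8, 6]
insert 2 at 2 → [8, 6, 2]
append vec[1]+vec[-1] = 6+2 = 8 → [8, 6, 2, 8]
insert 3 at 1 → [8, 3, 6, 2, 8]
pop(0) removes 8 → [3, 6, 2, 8]
vec[0]*vec[-1] = 3*8 = 24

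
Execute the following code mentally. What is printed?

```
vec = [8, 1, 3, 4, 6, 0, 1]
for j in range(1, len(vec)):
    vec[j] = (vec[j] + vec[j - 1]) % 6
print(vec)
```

j=1: vec[1] = (1+8)%6 = 3 → [8, 3, 3, 4, 6, 0, 1]
j=2: vec[2] = (3+3)%6 = 0 → [8, 3, 0, 4, 6, 0, 1]
j=3: vec[3] = (4+0)%6 = 4 → [8, 3, 0, 4, 6, 0, 1]
j=4: vec[4] = (6+4)%6 = 4 → [8, 3, 0, 4, 4, 0, 1]
j=5: vec[5] = (0+4)%6 = 4 → [8, 3, 0, 4, 4, 4, 1]
j=6: vec[6] = (1+4)%6 = 5 → [8, 3, 0, 4, 4, 4, 5]

[8, 3, 0, 4, 4, 4, 5]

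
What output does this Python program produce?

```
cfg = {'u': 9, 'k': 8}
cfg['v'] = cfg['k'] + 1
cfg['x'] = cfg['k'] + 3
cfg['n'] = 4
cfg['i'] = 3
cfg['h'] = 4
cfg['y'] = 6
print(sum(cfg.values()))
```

54

cfg['v'] = cfg['k']+1 = 9 → {'u': 9, 'k': 8, 'v': 9}
cfg['x'] = cfg['k']+3 = 11 → {'u': 9, 'k': 8, 'v': 9, 'x': 11}
cfg['n'] = 4 → {'u': 9, 'k': 8, 'v': 9, 'x': 11, 'n': 4}
cfg['i'] = 3 → {'u': 9, 'k': 8, 'v': 9, 'x': 11, 'n': 4, 'i': 3}
cfg['h'] = 4 → {'u': 9, 'k': 8, 'v': 9, 'x': 11, 'n': 4, 'i': 3, 'h': 4}
cfg['y'] = 6 → {'u': 9, 'k': 8, 'v': 9, 'x': 11, 'n': 4, 'i': 3, 'h': 4, 'y': 6}
sum of values = 54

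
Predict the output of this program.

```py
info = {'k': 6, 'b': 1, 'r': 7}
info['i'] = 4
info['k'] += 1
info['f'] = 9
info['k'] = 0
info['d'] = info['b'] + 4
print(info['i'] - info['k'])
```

info['i'] = 4 → {'k': 6, 'b': 1, 'r': 7, 'i': 4}
info['k'] = 6+1 = 7 → {'k': 7, 'b': 1, 'r': 7, 'i': 4}
info['f'] = 9 → {'k': 7, 'b': 1, 'r': 7, 'i': 4, 'f': 9}
info['k'] = 0 → {'k': 0, 'b': 1, 'r': 7, 'i': 4, 'f': 9}
info['d'] = info['b']+4 = 5 → {'k': 0, 'b': 1, 'r': 7, 'i': 4, 'f': 9, 'd': 5}
info['i']-info['k'] = 4-0 = 4

4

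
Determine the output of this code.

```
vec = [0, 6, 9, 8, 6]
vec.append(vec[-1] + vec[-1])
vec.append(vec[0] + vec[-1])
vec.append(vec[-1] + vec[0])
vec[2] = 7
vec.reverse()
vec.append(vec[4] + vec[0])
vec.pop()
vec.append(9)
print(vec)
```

append vec[-1]+vec[-1] = 6+6 = 12 → [0, 6, 9, 8, 6, 12]
append vec[0]+vec[-1] = 0+12 = 12 → [0, 6, 9, 8, 6, 12, 12]
append vec[-1]+vec[0] = 12+0 = 12 → [0, 6, 9, 8, 6, 12, 12, 12]
vec[2] = 7 → [0, 6, 7, 8, 6, 12, 12, 12]
reverse → [12, 12, 12, 6, 8, 7, 6, 0]
append vec[4]+vec[0] = 8+12 = 20 → [12, 12, 12, 6, 8, 7, 6, 0, 20]
pop() removes 20 → [12, 12, 12, 6, 8, 7, 6, 0]
append 9 → [12, 12, 12, 6, 8, 7, 6, 0, 9]

[12, 12, 12, 6, 8, 7, 6, 0, 9]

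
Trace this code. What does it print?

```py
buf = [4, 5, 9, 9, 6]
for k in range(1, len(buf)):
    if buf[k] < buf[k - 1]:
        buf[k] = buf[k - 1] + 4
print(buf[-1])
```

13

k=1: 5>=4, unchanged → [4, 5, 9, 9, 6]
k=2: 9>=5, unchanged → [4, 5, 9, 9, 6]
k=3: 9>=9, unchanged → [4, 5, 9, 9, 6]
k=4: 6<9, buf[4] = 9+4 = 13 → [4, 5, 9, 9, 13]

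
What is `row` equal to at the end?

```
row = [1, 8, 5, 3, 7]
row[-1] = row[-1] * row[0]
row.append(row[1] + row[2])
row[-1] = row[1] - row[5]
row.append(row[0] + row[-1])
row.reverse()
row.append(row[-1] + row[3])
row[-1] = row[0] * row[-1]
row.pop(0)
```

row[-1] = row[-1]*row[0] = 7*1 = 7 → [1, 8, 5, 3, 7]
append row[1]+row[2] = 8+5 = 13 → [1, 8, 5, 3, 7, 13]
row[-1] = row[1]-row[5] = 8-13 = -5 → [1, 8, 5, 3, 7, -5]
append row[0]+row[-1] = 1+(-5) = -4 → [1, 8, 5, 3, 7, -5, -4]
reverse → [-4, -5, 7, 3, 5, 8, 1]
append row[-1]+row[3] = 1+3 = 4 → [-4, -5, 7, 3, 5, 8, 1, 4]
row[-1] = row[0]*row[-1] = (-4)*4 = -16 → [-4, -5, 7, 3, 5, 8, 1, -16]
pop(0) removes -4 → [-5, 7, 3, 5, 8, 1, -16]

[-5, 7, 3, 5, 8, 1, -16]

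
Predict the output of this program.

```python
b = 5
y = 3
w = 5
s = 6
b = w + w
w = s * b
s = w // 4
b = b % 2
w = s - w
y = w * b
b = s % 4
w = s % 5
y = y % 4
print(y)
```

0

b = 5+5 = 10
w = 6*10 = 60
s = 60//4 = 15
b = 10%2 = 0
w = 15-60 = -45
y = (-45)*0 = 0
b = 15%4 = 3
w = 15%5 = 0
y = 0%4 = 0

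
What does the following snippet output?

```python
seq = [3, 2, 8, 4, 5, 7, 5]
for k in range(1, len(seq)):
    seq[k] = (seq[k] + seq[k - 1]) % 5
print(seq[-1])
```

k=1: seq[1] = (2+3)%5 = 0 → [3, 0, 8, 4, 5, 7, 5]
k=2: seq[2] = (8+0)%5 = 3 → [3, 0, 3, 4, 5, 7, 5]
k=3: seq[3] = (4+3)%5 = 2 → [3, 0, 3, 2, 5, 7, 5]
k=4: seq[4] = (5+2)%5 = 2 → [3, 0, 3, 2, 2, 7, 5]
k=5: seq[5] = (7+2)%5 = 4 → [3, 0, 3, 2, 2, 4, 5]
k=6: seq[6] = (5+4)%5 = 4 → [3, 0, 3, 2, 2, 4, 4]

4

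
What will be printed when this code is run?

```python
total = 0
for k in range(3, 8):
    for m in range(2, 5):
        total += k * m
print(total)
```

225

k=3,m=2: total = 0+6 = 6
k=3,m=3: total = 6+9 = 15
k=3,m=4: total = 15+12 = 27
k=4,m=2: total = 27+8 = 35
k=4,m=3: total = 35+12 = 47
k=4,m=4: total = 47+16 = 63
k=5,m=2: total = 63+10 = 73
k=5,m=3: total = 73+15 = 88
k=5,m=4: total = 88+20 = 108
k=6,m=2: total = 108+12 = 120
k=6,m=3: total = 120+18 = 138
k=6,m=4: total = 138+24 = 162
k=7,m=2: total = 162+14 = 176
k=7,m=3: total = 176+21 = 197
k=7,m=4: total = 197+28 = 225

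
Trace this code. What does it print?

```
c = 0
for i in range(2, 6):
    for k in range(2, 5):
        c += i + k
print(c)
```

i=2,k=2: c = 0+4 = 4
i=2,k=3: c = 4+5 = 9
i=2,k=4: c = 9+6 = 15
i=3,k=2: c = 15+5 = 20
i=3,k=3: c = 20+6 = 26
i=3,k=4: c = 26+7 = 33
i=4,k=2: c = 33+6 = 39
i=4,k=3: c = 39+7 = 46
i=4,k=4: c = 46+8 = 54
i=5,k=2: c = 54+7 = 61
i=5,k=3: c = 61+8 = 69
i=5,k=4: c = 69+9 = 78

78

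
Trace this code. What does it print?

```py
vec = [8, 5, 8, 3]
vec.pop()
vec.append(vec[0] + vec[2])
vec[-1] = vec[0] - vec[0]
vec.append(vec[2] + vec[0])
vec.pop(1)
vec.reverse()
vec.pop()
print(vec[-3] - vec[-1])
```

pop() removes 3 → [8, 5, 8]
append vec[0]+vec[2] = 8+8 = 16 → [8, 5, 8, 16]
vec[-1] = vec[0]-vec[0] = 8-8 = 0 → [8, 5, 8, 0]
append vec[2]+vec[0] = 8+8 = 16 → [8, 5, 8, 0, 16]
pop(1) removes 5 → [8, 8, 0, 16]
reverse → [16, 0, 8, 8]
pop() removes 8 → [16, 0, 8]
vec[-3]-vec[-1] = 16-8 = 8

8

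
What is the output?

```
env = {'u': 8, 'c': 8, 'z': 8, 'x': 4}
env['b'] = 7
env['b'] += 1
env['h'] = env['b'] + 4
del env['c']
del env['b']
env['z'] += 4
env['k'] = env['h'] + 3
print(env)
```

env['b'] = 7 → {'u': 8, 'c': 8, 'z': 8, 'x': 4, 'b': 7}
env['b'] = 7+1 = 8 → {'u': 8, 'c': 8, 'z': 8, 'x': 4, 'b': 8}
env['h'] = env['b']+4 = 12 → {'u': 8, 'c': 8, 'z': 8, 'x': 4, 'b': 8, 'h': 12}
del 'c' → {'u': 8, 'z': 8, 'x': 4, 'b': 8, 'h': 12}
del 'b' → {'u': 8, 'z': 8, 'x': 4, 'h': 12}
env['z'] = 8+4 = 12 → {'u': 8, 'z': 12, 'x': 4, 'h': 12}
env['k'] = env['h']+3 = 15 → {'u': 8, 'z': 12, 'x': 4, 'h': 12, 'k': 15}

{'u': 8, 'z': 12, 'x': 4, 'h': 12, 'k': 15}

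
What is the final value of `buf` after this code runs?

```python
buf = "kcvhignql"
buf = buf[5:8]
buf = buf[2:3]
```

slice [5:8] → 'gnq'
slice [2:3] → 'q'

'q'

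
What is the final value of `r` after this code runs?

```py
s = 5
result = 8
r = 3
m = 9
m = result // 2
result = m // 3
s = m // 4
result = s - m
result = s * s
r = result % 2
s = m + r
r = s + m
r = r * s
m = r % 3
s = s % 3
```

45

m = 8//2 = 4
result = 4//3 = 1
s = 4//4 = 1
result = 1-4 = -3
result = 1*1 = 1
r = 1%2 = 1
s = 4+1 = 5
r = 5+4 = 9
r = 9*5 = 45
m = 45%3 = 0
s = 5%3 = 2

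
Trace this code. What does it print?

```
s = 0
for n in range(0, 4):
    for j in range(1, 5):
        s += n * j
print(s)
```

60

n=0,j=1: s = 0+0 = 0
n=0,j=2: s = 0+0 = 0
n=0,j=3: s = 0+0 = 0
n=0,j=4: s = 0+0 = 0
n=1,j=1: s = 0+1 = 1
n=1,j=2: s = 1+2 = 3
n=1,j=3: s = 3+3 = 6
n=1,j=4: s = 6+4 = 10
n=2,j=1: s = 10+2 = 12
n=2,j=2: s = 12+4 = 16
n=2,j=3: s = 16+6 = 22
n=2,j=4: s = 22+8 = 30
n=3,j=1: s = 30+3 = 33
n=3,j=2: s = 33+6 = 39
n=3,j=3: s = 39+9 = 48
n=3,j=4: s = 48+12 = 60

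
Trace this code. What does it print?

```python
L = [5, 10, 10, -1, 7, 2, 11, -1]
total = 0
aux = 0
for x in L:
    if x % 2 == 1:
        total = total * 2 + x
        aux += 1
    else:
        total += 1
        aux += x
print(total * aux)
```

4239

x=5: odd, total = 0*2+5 = 5; aux=1
x=10: not odd, total = 5+1 = 6; aux=11
x=10: not odd, total = 6+1 = 7; aux=21
x=-1: odd, total = 7*2+(-1) = 13; aux=22
x=7: odd, total = 13*2+7 = 33; aux=23
x=2: not odd, total = 33+1 = 34; aux=25
x=11: odd, total = 34*2+11 = 79; aux=26
x=-1: odd, total = 79*2+(-1) = 157; aux=27
total*aux = 157*27 = 4239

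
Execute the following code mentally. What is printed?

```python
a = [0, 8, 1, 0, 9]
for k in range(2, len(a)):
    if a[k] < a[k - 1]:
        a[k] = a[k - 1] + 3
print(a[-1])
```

17

k=2: 1<8, a[2] = 8+3 = 11 → [0, 8, 11, 0, 9]
k=3: 0<11, a[3] = 11+3 = 14 → [0, 8, 11, 14, 9]
k=4: 9<14, a[4] = 14+3 = 17 → [0, 8, 11, 14, 17]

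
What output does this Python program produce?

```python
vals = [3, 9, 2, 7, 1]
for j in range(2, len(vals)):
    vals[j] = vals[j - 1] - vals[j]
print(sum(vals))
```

18

j=2: vals[2] = 9-2 = 7 → [3, 9, 7, 7, 1]
j=3: vals[3] = 7-7 = 0 → [3, 9, 7, 0, 1]
j=4: vals[4] = 0-1 = -1 → [3, 9, 7, 0, -1]
sum = 18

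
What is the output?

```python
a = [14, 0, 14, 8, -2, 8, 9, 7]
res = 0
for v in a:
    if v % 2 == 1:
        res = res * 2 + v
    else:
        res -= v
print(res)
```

v=14: not odd, res = 0-14 = -14
v=0: not odd, res = (-14)-0 = -14
v=14: not odd, res = (-14)-14 = -28
v=8: not odd, res = (-28)-8 = -36
v=-2: not odd, res = (-36)-(-2) = -34
v=8: not odd, res = (-34)-8 = -42
v=9: odd, res = (-42)*2+9 = -75
v=7: odd, res = (-75)*2+7 = -143

-143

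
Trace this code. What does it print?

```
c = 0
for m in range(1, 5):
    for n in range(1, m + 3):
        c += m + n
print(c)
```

102

m=1,n=1: c = 0+2 = 2
m=1,n=2: c = 2+3 = 5
m=1,n=3: c = 5+4 = 9
m=2,n=1: c = 9+3 = 12
m=2,n=2: c = 12+4 = 16
m=2,n=3: c = 16+5 = 21
m=2,n=4: c = 21+6 = 27
m=3,n=1: c = 27+4 = 31
m=3,n=2: c = 31+5 = 36
m=3,n=3: c = 36+6 = 42
m=3,n=4: c = 42+7 = 49
m=3,n=5: c = 49+8 = 57
m=4,n=1: c = 57+5 = 62
m=4,n=2: c = 62+6 = 68
m=4,n=3: c = 68+7 = 75
m=4,n=4: c = 75+8 = 83
m=4,n=5: c = 83+9 = 92
m=4,n=6: c = 92+10 = 102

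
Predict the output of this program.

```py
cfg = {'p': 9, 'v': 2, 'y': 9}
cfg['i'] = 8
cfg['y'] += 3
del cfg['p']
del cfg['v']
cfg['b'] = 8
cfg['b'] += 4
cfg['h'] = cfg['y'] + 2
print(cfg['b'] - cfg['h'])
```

cfg['i'] = 8 → {'p': 9, 'v': 2, 'y': 9, 'i': 8}
cfg['y'] = 9+3 = 12 → {'p': 9, 'v': 2, 'y': 12, 'i': 8}
del 'p' → {'v': 2, 'y': 12, 'i': 8}
del 'v' → {'y': 12, 'i': 8}
cfg['b'] = 8 → {'y': 12, 'i': 8, 'b': 8}
cfg['b'] = 8+4 = 12 → {'y': 12, 'i': 8, 'b': 12}
cfg['h'] = cfg['y']+2 = 14 → {'y': 12, 'i': 8, 'b': 12, 'h': 14}
cfg['b']-cfg['h'] = 12-14 = -2

-2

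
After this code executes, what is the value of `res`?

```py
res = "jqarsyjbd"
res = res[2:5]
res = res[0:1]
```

'a'

slice [2:5] → 'ars'
slice [0:1] → 'a'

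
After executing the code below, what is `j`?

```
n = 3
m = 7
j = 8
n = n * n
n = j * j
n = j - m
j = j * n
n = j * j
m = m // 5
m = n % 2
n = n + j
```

n = 3*3 = 9
n = 8*8 = 64
n = 8-7 = 1
j = 8*1 = 8
n = 8*8 = 64
m = 7//5 = 1
m = 64%2 = 0
n = 64+8 = 72

8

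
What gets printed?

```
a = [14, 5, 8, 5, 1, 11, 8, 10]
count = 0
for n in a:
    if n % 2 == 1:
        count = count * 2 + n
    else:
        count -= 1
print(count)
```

47

n=14: not odd, count = 0-1 = -1
n=5: odd, count = (-1)*2+5 = 3
n=8: not odd, count = 3-1 = 2
n=5: odd, count = 2*2+5 = 9
n=1: odd, count = 9*2+1 = 19
n=11: odd, count = 19*2+11 = 49
n=8: not odd, count = 49-1 = 48
n=10: not odd, count = 48-1 = 47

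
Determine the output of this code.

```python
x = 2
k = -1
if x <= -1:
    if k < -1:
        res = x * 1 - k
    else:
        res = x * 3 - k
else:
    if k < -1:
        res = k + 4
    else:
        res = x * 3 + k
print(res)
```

x=2, k=-1
x <= -1 is False; k < -1 is False
→ res = x * 3 + k = 5

5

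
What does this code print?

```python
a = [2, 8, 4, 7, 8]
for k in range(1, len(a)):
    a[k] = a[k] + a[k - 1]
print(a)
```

k=1: a[1] = 8+2 = 10 → [2, 10, 4, 7, 8]
k=2: a[2] = 4+10 = 14 → [2, 10, 14, 7, 8]
k=3: a[3] = 7+14 = 21 → [2, 10, 14, 21, 8]
k=4: a[4] = 8+21 = 29 → [2, 10, 14, 21, 29]

[2, 10, 14, 21, 29]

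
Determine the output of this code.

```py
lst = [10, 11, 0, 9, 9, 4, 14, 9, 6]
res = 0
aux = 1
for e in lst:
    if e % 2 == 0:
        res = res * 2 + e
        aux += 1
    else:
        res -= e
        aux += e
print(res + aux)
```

-84

e=10: even, res = 0*2+10 = 10; aux=2
e=11: not even, res = 10-11 = -1; aux=13
e=0: even, res = (-1)*2+0 = -2; aux=14
e=9: not even, res = (-2)-9 = -11; aux=23
e=9: not even, res = (-11)-9 = -20; aux=32
e=4: even, res = (-20)*2+4 = -36; aux=33
e=14: even, res = (-36)*2+14 = -58; aux=34
e=9: not even, res = (-58)-9 = -67; aux=43
e=6: even, res = (-67)*2+6 = -128; aux=44
res+aux = (-128)+44 = -84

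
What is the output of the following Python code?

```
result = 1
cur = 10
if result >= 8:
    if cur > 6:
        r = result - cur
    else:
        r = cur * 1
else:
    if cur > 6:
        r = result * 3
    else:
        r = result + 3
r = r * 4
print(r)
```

result=1, cur=10
result >= 8 is False; cur > 6 is True
→ r = result * 3 = 3
r = 3*4 = 12

12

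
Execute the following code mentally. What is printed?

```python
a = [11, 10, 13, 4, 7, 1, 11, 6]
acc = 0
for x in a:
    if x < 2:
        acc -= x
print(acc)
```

-1

x=11: not <2
x=10: not <2
x=13: not <2
x=4: not <2
x=7: not <2
x=1: <2, acc = 0-1 = -1
x=11: not <2
x=6: not <2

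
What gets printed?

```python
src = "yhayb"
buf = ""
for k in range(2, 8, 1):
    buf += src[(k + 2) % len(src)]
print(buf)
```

k=2: add src[4]='b' → 'b'
k=3: add src[0]='y' → 'by'
k=4: add src[1]='h' → 'byh'
k=5: add src[2]='a' → 'byha'
k=6: add src[3]='y' → 'byhay'
k=7: add src[4]='b' → 'byhayb'

byhayb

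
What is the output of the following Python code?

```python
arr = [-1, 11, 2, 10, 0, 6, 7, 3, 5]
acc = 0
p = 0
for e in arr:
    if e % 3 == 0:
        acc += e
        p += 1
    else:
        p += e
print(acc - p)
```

-28

e=-1: not %3==0; p=-1
e=11: not %3==0; p=10
e=2: not %3==0; p=12
e=10: not %3==0; p=22
e=0: %3==0, acc = 0+0 = 0; p=23
e=6: %3==0, acc = 0+6 = 6; p=24
e=7: not %3==0; p=31
e=3: %3==0, acc = 6+3 = 9; p=32
e=5: not %3==0; p=37
acc-p = 9-37 = -28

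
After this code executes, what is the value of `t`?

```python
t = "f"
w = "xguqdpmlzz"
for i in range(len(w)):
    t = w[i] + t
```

'zzlmpdqugxf'

i=0: prepend 'x' → 'xf'
i=1: prepend 'g' → 'gxf'
i=2: prepend 'u' → 'ugxf'
i=3: prepend 'q' → 'qugxf'
i=4: prepend 'd' → 'dqugxf'
i=5: prepend 'p' → 'pdqugxf'
i=6: prepend 'm' → 'mpdqugxf'
i=7: prepend 'l' → 'lmpdqugxf'
i=8: prepend 'z' → 'zlmpdqugxf'
i=9: prepend 'z' → 'zzlmpdqugxf'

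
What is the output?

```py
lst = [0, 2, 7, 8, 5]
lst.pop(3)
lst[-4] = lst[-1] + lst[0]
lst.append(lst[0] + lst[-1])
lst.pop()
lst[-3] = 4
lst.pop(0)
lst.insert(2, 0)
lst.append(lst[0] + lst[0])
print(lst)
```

pop(3) removes 8 → [0, 2, 7, 5]
lst[-4] = lst[-1]+lst[0] = 5+0 = 5 → [5, 2, 7, 5]
append lst[0]+lst[-1] = 5+5 = 10 → [5, 2, 7, 5, 10]
pop() removes 10 → [5, 2, 7, 5]
lst[-3] = 4 → [5, 4, 7, 5]
pop(0) removes 5 → [4, 7, 5]
insert 0 at 2 → [4, 7, 0, 5]
append lst[0]+lst[0] = 4+4 = 8 → [4, 7, 0, 5, 8]

[4, 7, 0, 5, 8]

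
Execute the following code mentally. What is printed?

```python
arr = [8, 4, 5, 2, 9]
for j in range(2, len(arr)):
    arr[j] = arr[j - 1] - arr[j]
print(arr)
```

j=2: arr[2] = 4-5 = -1 → [8, 4, -1, 2, 9]
j=3: arr[3] = (-1)-2 = -3 → [8, 4, -1, -3, 9]
j=4: arr[4] = (-3)-9 = -12 → [8, 4, -1, -3, -12]

[8, 4, -1, -3, -12]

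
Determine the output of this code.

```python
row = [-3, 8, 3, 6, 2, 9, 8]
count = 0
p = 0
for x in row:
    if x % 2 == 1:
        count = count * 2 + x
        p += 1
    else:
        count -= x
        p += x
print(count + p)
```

x=-3: odd, count = 0*2+(-3) = -3; p=1
x=8: not odd, count = (-3)-8 = -11; p=9
x=3: odd, count = (-11)*2+3 = -19; p=10
x=6: not odd, count = (-19)-6 = -25; p=16
x=2: not odd, count = (-25)-2 = -27; p=18
x=9: odd, count = (-27)*2+9 = -45; p=19
x=8: not odd, count = (-45)-8 = -53; p=27
count+p = (-53)+27 = -26

-26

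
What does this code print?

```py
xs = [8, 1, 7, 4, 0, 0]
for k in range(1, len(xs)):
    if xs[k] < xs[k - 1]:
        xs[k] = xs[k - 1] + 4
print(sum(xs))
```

k=1: 1<8, xs[1] = 8+4 = 12 → [8, 12, 7, 4, 0, 0]
k=2: 7<12, xs[2] = 12+4 = 16 → [8, 12, 16, 4, 0, 0]
k=3: 4<16, xs[3] = 16+4 = 20 → [8, 12, 16, 20, 0, 0]
k=4: 0<20, xs[4] = 20+4 = 24 → [8, 12, 16, 20, 24, 0]
k=5: 0<24, xs[5] = 24+4 = 28 → [8, 12, 16, 20, 24, 28]
sum = 108

108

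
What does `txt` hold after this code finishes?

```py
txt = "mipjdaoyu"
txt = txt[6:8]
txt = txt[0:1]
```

'o'

slice [6:8] → 'oy'
slice [0:1] → 'o'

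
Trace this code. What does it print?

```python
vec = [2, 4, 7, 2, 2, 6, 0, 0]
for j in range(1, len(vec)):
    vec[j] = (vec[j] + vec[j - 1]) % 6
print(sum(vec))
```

26

j=1: vec[1] = (4+2)%6 = 0 → [2, 0, 7, 2, 2, 6, 0, 0]
j=2: vec[2] = (7+0)%6 = 1 → [2, 0, 1, 2, 2, 6, 0, 0]
j=3: vec[3] = (2+1)%6 = 3 → [2, 0, 1, 3, 2, 6, 0, 0]
j=4: vec[4] = (2+3)%6 = 5 → [2, 0, 1, 3, 5, 6, 0, 0]
j=5: vec[5] = (6+5)%6 = 5 → [2, 0, 1, 3, 5, 5, 0, 0]
j=6: vec[6] = (0+5)%6 = 5 → [2, 0, 1, 3, 5, 5, 5, 0]
j=7: vec[7] = (0+5)%6 = 5 → [2, 0, 1, 3, 5, 5, 5, 5]
sum = 26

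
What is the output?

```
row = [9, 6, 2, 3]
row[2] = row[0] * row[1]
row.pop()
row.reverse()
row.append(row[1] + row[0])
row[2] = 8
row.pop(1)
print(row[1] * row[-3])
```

432

row[2] = row[0]*row[1] = 9*6 = 54 → [9, 6, 54, 3]
pop() removes 3 → [9, 6, 54]
reverse → [54, 6, 9]
append row[1]+row[0] = 6+54 = 60 → [54, 6, 9, 60]
row[2] = 8 → [54, 6, 8, 60]
pop(1) removes 6 → [54, 8, 60]
row[1]*row[-3] = 8*54 = 432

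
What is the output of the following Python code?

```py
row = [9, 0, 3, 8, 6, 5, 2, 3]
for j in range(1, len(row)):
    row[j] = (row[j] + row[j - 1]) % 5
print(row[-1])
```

j=1: row[1] = (0+9)%5 = 4 → [9, 4, 3, 8, 6, 5, 2, 3]
j=2: row[2] = (3+4)%5 = 2 → [9, 4, 2, 8, 6, 5, 2, 3]
j=3: row[3] = (8+2)%5 = 0 → [9, 4, 2, 0, 6, 5, 2, 3]
j=4: row[4] = (6+0)%5 = 1 → [9, 4, 2, 0, 1, 5, 2, 3]
j=5: row[5] = (5+1)%5 = 1 → [9, 4, 2, 0, 1, 1, 2, 3]
j=6: row[6] = (2+1)%5 = 3 → [9, 4, 2, 0, 1, 1, 3, 3]
j=7: row[7] = (3+3)%5 = 1 → [9, 4, 2, 0, 1, 1, 3, 1]

1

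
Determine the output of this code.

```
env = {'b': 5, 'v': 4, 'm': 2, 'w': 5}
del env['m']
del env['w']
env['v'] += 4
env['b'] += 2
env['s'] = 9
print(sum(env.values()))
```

del 'm' → {'b': 5, 'v': 4, 'w': 5}
del 'w' → {'b': 5, 'v': 4}
env['v'] = 4+4 = 8 → {'b': 5, 'v': 8}
env['b'] = 5+2 = 7 → {'b': 7, 'v': 8}
env['s'] = 9 → {'b': 7, 'v': 8, 's': 9}
sum of values = 24

24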